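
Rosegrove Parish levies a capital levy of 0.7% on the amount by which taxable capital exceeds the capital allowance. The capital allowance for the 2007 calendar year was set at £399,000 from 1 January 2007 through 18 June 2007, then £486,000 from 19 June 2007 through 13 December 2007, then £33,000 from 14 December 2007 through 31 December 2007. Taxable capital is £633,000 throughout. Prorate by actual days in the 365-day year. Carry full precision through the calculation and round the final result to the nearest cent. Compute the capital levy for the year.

1 January – 18 June 2007: 169 days, exemption £399,000 → (£633,000 − £399,000) × 0.7% × 169/365 = £758.4164
19 June – 13 December 2007: 178 days, exemption £486,000 → (£633,000 − £486,000) × 0.7% × 178/365 = £501.8137
14 December – 31 December 2007: 18 days, exemption £33,000 → (£633,000 − £33,000) × 0.7% × 18/365 = £207.1233
Total = £1,467.3534

£1,467.35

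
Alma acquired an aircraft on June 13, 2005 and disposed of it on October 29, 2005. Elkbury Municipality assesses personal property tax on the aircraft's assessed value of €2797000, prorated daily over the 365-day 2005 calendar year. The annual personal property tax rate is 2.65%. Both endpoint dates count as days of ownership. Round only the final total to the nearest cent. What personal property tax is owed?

€28226.71

Days held (June 13 – October 29, 2005): 139 out of 365
Tax = €2797000 × 2.65% × 139/365 = €28226.7110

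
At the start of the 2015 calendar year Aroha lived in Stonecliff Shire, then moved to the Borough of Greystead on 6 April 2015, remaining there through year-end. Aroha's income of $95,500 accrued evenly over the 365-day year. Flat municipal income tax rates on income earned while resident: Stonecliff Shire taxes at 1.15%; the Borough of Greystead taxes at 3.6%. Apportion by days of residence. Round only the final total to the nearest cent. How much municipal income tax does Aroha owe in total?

$2,829.02

Stonecliff Shire, 1 January – 5 April 2015: 95 days → $95,500 × 1.15% × 95/365 = $285.8459
The Borough of Greystead, 6 April – 31 December 2015: 270 days → $95,500 × 3.6% × 270/365 = $2,543.1781
Total = $2,829.0240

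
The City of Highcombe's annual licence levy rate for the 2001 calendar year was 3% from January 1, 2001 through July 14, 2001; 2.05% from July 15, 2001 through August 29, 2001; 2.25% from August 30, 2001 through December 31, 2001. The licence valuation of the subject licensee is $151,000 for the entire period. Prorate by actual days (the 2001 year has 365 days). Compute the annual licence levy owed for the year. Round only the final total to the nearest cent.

$3,964.47

January 1 – July 14, 2001: 195 days at 3% → $151,000 × 3% × 195/365 = $2,420.1370
July 15 – August 29, 2001: 46 days at 2.05% → $151,000 × 2.05% × 46/365 = $390.1178
August 30 – December 31, 2001: 124 days at 2.25% → $151,000 × 2.25% × 124/365 = $1,154.2192
Total = $3,964.4740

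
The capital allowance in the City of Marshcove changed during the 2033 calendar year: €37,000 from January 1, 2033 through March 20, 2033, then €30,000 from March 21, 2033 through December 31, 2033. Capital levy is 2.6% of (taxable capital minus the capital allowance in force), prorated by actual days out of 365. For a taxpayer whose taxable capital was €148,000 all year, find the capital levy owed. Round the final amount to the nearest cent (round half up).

January 1 – March 20, 2033: 79 days, exemption €37,000 → (€148,000 − €37,000) × 2.6% × 79/365 = €624.6411
March 21 – December 31, 2033: 286 days, exemption €30,000 → (€148,000 − €30,000) × 2.6% × 286/365 = €2,403.9671
Total = €3,028.6082

€3,028.61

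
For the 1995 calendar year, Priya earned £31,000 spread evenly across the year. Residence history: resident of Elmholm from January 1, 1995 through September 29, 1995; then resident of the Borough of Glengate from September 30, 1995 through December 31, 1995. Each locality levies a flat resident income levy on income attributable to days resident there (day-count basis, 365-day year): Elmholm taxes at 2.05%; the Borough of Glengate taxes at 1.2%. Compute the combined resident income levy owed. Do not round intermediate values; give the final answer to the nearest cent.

Elmholm, January 1 – September 29, 1995: 272 days → £31,000 × 2.05% × 272/365 = £473.5781
The Borough of Glengate, September 30 – December 31, 1995: 93 days → £31,000 × 1.2% × 93/365 = £94.7836
Total = £568.3616

£568.36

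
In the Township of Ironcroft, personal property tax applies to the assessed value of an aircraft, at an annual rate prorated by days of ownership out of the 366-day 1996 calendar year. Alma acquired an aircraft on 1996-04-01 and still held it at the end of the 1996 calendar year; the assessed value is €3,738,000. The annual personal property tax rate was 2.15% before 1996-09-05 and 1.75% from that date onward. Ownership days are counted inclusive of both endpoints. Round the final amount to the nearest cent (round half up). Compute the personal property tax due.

€55,564.45

1996-04-01 to 1996-09-04: 157 days at 2.15% → €3,738,000 × 2.15% × 157/366 = €34,474.3689
1996-09-05 to 1996-12-31: 118 days at 1.75% → €3,738,000 × 1.75% × 118/366 = €21,090.0820
Total = €55,564.4508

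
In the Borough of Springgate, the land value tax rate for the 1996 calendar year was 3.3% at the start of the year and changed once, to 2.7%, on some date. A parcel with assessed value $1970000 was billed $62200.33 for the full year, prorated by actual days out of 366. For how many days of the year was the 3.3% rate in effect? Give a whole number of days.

279 days

Let d = days at the first rate; then 366 − d days at the second rate.
$1970000 × [3.3%·d + 2.7%·(366−d)] / 366 = $62200.33
Solving gives d = 279, so the new rate took effect on October 6, 1996.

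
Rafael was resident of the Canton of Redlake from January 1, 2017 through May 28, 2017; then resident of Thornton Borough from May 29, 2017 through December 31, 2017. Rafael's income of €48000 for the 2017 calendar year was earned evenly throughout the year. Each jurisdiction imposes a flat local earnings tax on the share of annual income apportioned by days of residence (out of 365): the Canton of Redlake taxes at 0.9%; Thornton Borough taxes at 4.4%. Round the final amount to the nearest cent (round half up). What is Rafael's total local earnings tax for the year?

€1430.79

The Canton of Redlake, January 1 – May 28, 2017: 148 days → €48000 × 0.9% × 148/365 = €175.1671
Thornton Borough, May 29 – December 31, 2017: 217 days → €48000 × 4.4% × 217/365 = €1255.6274
Total = €1430.7945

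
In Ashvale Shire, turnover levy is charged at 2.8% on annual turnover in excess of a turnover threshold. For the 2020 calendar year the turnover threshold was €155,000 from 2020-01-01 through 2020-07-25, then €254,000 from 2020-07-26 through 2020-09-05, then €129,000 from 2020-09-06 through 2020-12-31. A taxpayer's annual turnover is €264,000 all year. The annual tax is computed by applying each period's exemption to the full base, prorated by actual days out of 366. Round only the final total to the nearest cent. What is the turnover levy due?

€2,966.62

2020-01-01 to 2020-07-25: 207 days, exemption €155,000 → (€264,000 − €155,000) × 2.8% × 207/366 = €1,726.1311
2020-07-26 to 2020-09-05: 42 days, exemption €254,000 → (€264,000 − €254,000) × 2.8% × 42/366 = €32.1311
2020-09-06 to 2020-12-31: 117 days, exemption €129,000 → (€264,000 − €129,000) × 2.8% × 117/366 = €1,208.3607
Total = €2,966.6230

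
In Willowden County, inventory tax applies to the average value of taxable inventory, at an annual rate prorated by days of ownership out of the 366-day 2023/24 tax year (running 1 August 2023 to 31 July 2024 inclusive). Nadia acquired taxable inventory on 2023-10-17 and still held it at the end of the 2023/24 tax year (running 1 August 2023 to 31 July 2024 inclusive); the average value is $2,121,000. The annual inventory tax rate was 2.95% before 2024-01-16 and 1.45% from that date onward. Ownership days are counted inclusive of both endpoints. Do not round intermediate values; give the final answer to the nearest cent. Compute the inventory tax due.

2023-10-17 to 2024-01-15: 91 days at 2.95% → $2,121,000 × 2.95% × 91/366 = $15,556.8975
2024-01-16 to 2024-07-31: 198 days at 1.45% → $2,121,000 × 1.45% × 198/366 = $16,637.6803
Total = $32,194.5779

$32,194.58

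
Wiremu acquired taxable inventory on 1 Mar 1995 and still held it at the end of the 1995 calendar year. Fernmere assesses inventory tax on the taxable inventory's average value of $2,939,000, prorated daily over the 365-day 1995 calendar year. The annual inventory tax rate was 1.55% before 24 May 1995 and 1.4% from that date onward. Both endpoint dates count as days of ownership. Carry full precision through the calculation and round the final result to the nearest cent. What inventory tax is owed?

$35,509.56

1 Mar – 23 May 1995: 84 days at 1.55% → $2,939,000 × 1.55% × 84/365 = $10,483.7753
24 May – 31 Dec 1995: 222 days at 1.4% → $2,939,000 × 1.4% × 222/365 = $25,025.7863
Total = $35,509.5616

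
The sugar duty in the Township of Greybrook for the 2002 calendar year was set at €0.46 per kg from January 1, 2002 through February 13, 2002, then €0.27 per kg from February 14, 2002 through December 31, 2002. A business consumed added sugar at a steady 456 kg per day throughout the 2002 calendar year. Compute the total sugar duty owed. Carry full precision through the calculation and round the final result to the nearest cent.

January 1 – February 13, 2002: 44 days × 456 kg/day = 20,064 kg at €0.46/kg → €9,229.44
February 14 – December 31, 2002: 321 days × 456 kg/day = 146,376 kg at €0.27/kg → €39,521.52

€48,750.96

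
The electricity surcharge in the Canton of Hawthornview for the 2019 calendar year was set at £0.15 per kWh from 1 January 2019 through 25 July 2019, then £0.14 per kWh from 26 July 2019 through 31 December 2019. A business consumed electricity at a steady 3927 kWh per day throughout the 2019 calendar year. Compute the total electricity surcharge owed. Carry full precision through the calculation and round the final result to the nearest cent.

£208,759.32

1 January – 25 July 2019: 206 days × 3927 kWh/day = 808,962 kWh at £0.15/kWh → £121,344.30
26 July – 31 December 2019: 159 days × 3927 kWh/day = 624,393 kWh at £0.14/kWh → £87,415.02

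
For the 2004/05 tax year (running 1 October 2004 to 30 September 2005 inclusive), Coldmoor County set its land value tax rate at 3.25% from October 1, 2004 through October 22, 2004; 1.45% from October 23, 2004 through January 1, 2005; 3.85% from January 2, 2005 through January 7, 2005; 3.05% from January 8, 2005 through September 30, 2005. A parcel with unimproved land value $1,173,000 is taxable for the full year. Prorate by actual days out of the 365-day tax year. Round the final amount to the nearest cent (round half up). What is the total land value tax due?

October 1 – October 22, 2004: 22 days at 3.25% → $1,173,000 × 3.25% × 22/365 = $2,297.7945
October 23, 2004 – January 1, 2005: 71 days at 1.45% → $1,173,000 × 1.45% × 71/365 = $3,308.5027
January 2 – January 7, 2005: 6 days at 3.85% → $1,173,000 × 3.85% × 6/365 = $742.3644
January 8 – September 30, 2005: 266 days at 3.05% → $1,173,000 × 3.05% × 266/365 = $26,072.7370
Total = $32,421.3986

$32,421.40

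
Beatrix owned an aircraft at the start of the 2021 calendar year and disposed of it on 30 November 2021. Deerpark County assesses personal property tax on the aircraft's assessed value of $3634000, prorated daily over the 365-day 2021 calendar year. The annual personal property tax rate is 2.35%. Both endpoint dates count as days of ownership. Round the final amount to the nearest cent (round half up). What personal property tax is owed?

$78145.93

Days held (1 January – 30 November 2021): 334 out of 365
Tax = $3634000 × 2.35% × 334/365 = $78145.9342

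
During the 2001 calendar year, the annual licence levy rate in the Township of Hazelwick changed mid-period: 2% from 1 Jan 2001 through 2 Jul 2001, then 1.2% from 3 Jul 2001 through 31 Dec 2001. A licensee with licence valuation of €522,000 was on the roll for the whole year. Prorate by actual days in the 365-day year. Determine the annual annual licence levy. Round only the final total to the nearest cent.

1 Jan – 2 Jul 2001: 183 days at 2% → €522,000 × 2% × 183/365 = €5,234.3014
3 Jul – 31 Dec 2001: 182 days at 1.2% → €522,000 × 1.2% × 182/365 = €3,123.4192
Total = €8,357.7205

€8,357.72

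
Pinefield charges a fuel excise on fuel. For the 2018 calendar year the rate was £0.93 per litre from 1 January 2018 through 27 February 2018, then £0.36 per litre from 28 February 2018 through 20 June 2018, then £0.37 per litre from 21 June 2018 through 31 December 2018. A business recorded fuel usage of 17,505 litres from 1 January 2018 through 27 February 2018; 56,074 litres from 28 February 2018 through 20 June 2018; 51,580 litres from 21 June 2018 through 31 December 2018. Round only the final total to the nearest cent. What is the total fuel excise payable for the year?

1 January – 27 February 2018: 17,505 litres at £0.93/litre → £16,279.65
28 February – 20 June 2018: 56,074 litres at £0.36/litre → £20,186.64
21 June – 31 December 2018: 51,580 litres at £0.37/litre → £19,084.60

£55,550.89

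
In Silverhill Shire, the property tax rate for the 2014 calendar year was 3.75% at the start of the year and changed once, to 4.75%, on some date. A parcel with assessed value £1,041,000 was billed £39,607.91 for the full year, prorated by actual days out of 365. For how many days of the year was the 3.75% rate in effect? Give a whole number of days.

Let d = days at the first rate; then 365 − d days at the second rate.
£1,041,000 × [3.75%·d + 4.75%·(365−d)] / 365 = £39,607.91
Solving gives d = 345, so the new rate took effect on December 12, 2014.

345 days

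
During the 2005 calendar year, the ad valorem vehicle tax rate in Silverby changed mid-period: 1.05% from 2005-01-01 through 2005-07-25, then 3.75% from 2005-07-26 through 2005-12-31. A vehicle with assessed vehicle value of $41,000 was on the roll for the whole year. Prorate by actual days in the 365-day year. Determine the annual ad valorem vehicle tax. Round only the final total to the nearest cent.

2005-01-01 to 2005-07-25: 206 days at 1.05% → $41,000 × 1.05% × 206/365 = $242.9671
2005-07-26 to 2005-12-31: 159 days at 3.75% → $41,000 × 3.75% × 159/365 = $669.7603
Total = $912.7274

$912.73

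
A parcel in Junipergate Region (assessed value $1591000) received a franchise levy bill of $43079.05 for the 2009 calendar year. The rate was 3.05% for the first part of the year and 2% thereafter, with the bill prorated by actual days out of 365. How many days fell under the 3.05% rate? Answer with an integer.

246 days

Let d = days at the first rate; then 365 − d days at the second rate.
$1591000 × [3.05%·d + 2%·(365−d)] / 365 = $43079.05
Solving gives d = 246, so the new rate took effect on September 4, 2009.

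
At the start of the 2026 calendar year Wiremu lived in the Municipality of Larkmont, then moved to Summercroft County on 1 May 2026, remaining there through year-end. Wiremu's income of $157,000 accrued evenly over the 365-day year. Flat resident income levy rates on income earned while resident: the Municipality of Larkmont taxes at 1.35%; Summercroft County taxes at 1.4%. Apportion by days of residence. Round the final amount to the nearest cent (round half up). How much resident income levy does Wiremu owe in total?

$2,172.19

The Municipality of Larkmont, 1 January – 30 April 2026: 120 days → $157,000 × 1.35% × 120/365 = $696.8219
Summercroft County, 1 May – 31 December 2026: 245 days → $157,000 × 1.4% × 245/365 = $1,475.3699
Total = $2,172.1918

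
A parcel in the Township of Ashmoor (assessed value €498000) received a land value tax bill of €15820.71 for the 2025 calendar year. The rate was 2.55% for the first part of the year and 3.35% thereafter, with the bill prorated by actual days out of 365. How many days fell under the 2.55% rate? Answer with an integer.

Let d = days at the first rate; then 365 − d days at the second rate.
€498000 × [2.55%·d + 3.35%·(365−d)] / 365 = €15820.71
Solving gives d = 79, so the new rate took effect on 21 Mar 2025.

79 days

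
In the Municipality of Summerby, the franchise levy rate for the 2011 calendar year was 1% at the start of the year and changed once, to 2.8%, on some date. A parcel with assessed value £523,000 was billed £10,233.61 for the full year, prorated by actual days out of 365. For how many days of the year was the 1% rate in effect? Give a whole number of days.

171 days

Let d = days at the first rate; then 365 − d days at the second rate.
£523,000 × [1%·d + 2.8%·(365−d)] / 365 = £10,233.61
Solving gives d = 171, so the new rate took effect on June 21, 2011.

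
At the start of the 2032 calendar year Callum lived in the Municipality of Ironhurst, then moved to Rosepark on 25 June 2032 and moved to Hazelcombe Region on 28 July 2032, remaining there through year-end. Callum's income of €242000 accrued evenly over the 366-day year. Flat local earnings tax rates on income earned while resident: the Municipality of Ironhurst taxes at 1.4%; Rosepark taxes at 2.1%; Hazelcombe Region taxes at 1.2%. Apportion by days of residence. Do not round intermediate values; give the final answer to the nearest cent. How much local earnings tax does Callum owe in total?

The Municipality of Ironhurst, 1 January – 24 June 2032: 176 days → €242000 × 1.4% × 176/366 = €1629.2022
Rosepark, 25 June – 27 July 2032: 33 days → €242000 × 2.1% × 33/366 = €458.2131
Hazelcombe Region, 28 July – 31 December 2032: 157 days → €242000 × 1.2% × 157/366 = €1245.7049
Total = €3333.1202

€3333.12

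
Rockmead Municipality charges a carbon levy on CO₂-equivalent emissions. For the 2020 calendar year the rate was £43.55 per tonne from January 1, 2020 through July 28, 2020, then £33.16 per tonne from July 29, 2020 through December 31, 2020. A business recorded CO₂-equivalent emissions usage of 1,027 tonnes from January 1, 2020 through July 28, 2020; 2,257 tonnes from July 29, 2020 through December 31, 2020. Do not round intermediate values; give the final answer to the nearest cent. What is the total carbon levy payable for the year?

January 1 – July 28, 2020: 1,027 tonnes at £43.55/tonne → £44725.85
July 29 – December 31, 2020: 2,257 tonnes at £33.16/tonne → £74842.12

£119567.97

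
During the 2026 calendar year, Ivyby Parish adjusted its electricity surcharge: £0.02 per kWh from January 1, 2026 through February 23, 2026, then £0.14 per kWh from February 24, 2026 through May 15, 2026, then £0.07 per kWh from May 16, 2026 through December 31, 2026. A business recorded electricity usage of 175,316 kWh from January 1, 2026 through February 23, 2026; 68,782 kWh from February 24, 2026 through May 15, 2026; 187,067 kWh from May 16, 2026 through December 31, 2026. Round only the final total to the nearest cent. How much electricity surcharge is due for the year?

£26,230.49

January 1 – February 23, 2026: 175,316 kWh at £0.02/kWh → £3,506.32
February 24 – May 15, 2026: 68,782 kWh at £0.14/kWh → £9,629.48
May 16 – December 31, 2026: 187,067 kWh at £0.07/kWh → £13,094.69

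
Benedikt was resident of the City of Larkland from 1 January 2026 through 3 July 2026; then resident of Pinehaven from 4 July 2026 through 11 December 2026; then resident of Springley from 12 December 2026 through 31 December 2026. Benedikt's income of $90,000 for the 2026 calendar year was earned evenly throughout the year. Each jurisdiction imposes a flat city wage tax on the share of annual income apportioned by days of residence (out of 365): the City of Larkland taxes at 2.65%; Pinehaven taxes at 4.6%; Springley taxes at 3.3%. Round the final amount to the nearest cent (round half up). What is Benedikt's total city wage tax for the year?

The City of Larkland, 1 January – 3 July 2026: 184 days → $90,000 × 2.65% × 184/365 = $1,202.3014
Pinehaven, 4 July – 11 December 2026: 161 days → $90,000 × 4.6% × 161/365 = $1,826.1370
Springley, 12 December – 31 December 2026: 20 days → $90,000 × 3.3% × 20/365 = $162.7397
Total = $3,191.1781

$3,191.18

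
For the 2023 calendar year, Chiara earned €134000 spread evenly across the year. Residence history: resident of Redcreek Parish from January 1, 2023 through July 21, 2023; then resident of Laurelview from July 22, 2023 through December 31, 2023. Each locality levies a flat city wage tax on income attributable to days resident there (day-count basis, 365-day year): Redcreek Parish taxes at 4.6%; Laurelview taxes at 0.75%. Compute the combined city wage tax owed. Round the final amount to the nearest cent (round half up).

€3860.12

Redcreek Parish, January 1 – July 21, 2023: 202 days → €134000 × 4.6% × 202/365 = €3411.3096
Laurelview, July 22 – December 31, 2023: 163 days → €134000 × 0.75% × 163/365 = €448.8082
Total = €3860.1178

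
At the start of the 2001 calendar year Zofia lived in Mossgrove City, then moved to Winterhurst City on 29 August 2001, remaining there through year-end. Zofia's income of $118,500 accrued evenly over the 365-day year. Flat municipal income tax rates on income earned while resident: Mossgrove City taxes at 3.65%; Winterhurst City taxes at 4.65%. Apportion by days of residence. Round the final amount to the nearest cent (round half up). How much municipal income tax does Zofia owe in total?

Mossgrove City, 1 January – 28 August 2001: 240 days → $118,500 × 3.65% × 240/365 = $2,844.0000
Winterhurst City, 29 August – 31 December 2001: 125 days → $118,500 × 4.65% × 125/365 = $1,887.0719
Total = $4,731.0719

$4,731.07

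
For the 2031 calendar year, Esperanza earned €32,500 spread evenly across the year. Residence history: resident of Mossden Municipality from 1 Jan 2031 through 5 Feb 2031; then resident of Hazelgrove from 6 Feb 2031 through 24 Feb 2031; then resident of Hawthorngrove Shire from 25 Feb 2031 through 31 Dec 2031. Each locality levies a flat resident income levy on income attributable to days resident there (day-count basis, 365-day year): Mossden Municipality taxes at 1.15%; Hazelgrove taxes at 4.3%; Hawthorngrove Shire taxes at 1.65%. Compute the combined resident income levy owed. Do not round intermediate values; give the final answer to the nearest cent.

Mossden Municipality, 1 Jan – 5 Feb 2031: 36 days → €32,500 × 1.15% × 36/365 = €36.8630
Hazelgrove, 6 Feb – 24 Feb 2031: 19 days → €32,500 × 4.3% × 19/365 = €72.7466
Hawthorngrove Shire, 25 Feb – 31 Dec 2031: 310 days → €32,500 × 1.65% × 310/365 = €455.4452
Total = €565.0548

€565.05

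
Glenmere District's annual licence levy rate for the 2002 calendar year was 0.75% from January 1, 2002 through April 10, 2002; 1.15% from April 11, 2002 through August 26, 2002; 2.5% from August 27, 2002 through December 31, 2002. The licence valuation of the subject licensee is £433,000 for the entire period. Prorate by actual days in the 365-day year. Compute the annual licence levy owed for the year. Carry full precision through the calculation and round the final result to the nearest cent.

£6,538.89

January 1 – April 10, 2002: 100 days at 0.75% → £433,000 × 0.75% × 100/365 = £889.7260
April 11 – August 26, 2002: 138 days at 1.15% → £433,000 × 1.15% × 138/365 = £1,882.6603
August 27 – December 31, 2002: 127 days at 2.5% → £433,000 × 2.5% × 127/365 = £3,766.5068
Total = £6,538.8932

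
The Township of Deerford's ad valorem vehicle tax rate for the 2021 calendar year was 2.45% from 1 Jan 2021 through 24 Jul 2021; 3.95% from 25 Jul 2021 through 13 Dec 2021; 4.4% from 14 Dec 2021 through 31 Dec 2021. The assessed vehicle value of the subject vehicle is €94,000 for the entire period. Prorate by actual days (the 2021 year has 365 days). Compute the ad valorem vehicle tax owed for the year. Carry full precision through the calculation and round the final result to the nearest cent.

1 Jan – 24 Jul 2021: 205 days at 2.45% → €94,000 × 2.45% × 205/365 = €1,293.4658
25 Jul – 13 Dec 2021: 142 days at 3.95% → €94,000 × 3.95% × 142/365 = €1,444.5096
14 Dec – 31 Dec 2021: 18 days at 4.4% → €94,000 × 4.4% × 18/365 = €203.9671
Total = €2,941.9425

€2,941.94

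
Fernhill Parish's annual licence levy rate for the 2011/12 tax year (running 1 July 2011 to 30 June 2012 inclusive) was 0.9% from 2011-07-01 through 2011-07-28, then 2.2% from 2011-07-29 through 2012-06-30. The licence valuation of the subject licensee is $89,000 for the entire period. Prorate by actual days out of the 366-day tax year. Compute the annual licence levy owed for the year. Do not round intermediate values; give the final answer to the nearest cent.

2011-07-01 to 2011-07-28: 28 days at 0.9% → $89,000 × 0.9% × 28/366 = $61.2787
2011-07-29 to 2012-06-30: 338 days at 2.2% → $89,000 × 2.2% × 338/366 = $1,808.2077
Total = $1,869.4863

$1,869.49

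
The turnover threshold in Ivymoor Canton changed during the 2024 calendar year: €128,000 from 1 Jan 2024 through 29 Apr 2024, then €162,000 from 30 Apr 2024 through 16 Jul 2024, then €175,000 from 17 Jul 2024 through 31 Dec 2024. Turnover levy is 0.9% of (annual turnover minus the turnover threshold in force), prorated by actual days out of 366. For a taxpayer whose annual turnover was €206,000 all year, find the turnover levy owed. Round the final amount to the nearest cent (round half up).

1 Jan – 29 Apr 2024: 120 days, exemption €128,000 → (€206,000 − €128,000) × 0.9% × 120/366 = €230.1639
30 Apr – 16 Jul 2024: 78 days, exemption €162,000 → (€206,000 − €162,000) × 0.9% × 78/366 = €84.3934
17 Jul – 31 Dec 2024: 168 days, exemption €175,000 → (€206,000 − €175,000) × 0.9% × 168/366 = €128.0656
Total = €442.6230

€442.62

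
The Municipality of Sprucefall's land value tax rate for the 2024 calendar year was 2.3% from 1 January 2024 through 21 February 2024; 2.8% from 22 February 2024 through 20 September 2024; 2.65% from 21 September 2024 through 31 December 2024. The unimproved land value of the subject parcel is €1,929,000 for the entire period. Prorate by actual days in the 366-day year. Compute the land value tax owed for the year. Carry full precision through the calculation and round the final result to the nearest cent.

€51,835.29

1 January – 21 February 2024: 52 days at 2.3% → €1,929,000 × 2.3% × 52/366 = €6,303.5082
22 February – 20 September 2024: 212 days at 2.8% → €1,929,000 × 2.8% × 212/366 = €31,285.6393
21 September – 31 December 2024: 102 days at 2.65% → €1,929,000 × 2.65% × 102/366 = €14,246.1393
Total = €51,835.2869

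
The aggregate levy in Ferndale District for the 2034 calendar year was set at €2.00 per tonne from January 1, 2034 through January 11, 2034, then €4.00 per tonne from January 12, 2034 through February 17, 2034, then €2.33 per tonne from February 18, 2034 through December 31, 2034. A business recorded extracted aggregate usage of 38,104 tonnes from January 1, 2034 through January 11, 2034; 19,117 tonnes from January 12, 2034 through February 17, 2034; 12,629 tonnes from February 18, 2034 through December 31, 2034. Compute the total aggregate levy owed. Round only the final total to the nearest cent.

January 1 – January 11, 2034: 38,104 tonnes at €2.00/tonne → €76,208.00
January 12 – February 17, 2034: 19,117 tonnes at €4.00/tonne → €76,468.00
February 18 – December 31, 2034: 12,629 tonnes at €2.33/tonne → €29,425.57

€182,101.57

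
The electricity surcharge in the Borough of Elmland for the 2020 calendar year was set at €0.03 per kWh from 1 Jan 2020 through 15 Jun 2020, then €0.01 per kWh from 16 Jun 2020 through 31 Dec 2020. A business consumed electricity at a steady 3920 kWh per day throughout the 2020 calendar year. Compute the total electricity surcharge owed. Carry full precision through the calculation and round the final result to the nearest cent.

1 Jan – 15 Jun 2020: 167 days × 3920 kWh/day = 654,640 kWh at €0.03/kWh → €19,639.20
16 Jun – 31 Dec 2020: 199 days × 3920 kWh/day = 780,080 kWh at €0.01/kWh → €7,800.80

€27,440.00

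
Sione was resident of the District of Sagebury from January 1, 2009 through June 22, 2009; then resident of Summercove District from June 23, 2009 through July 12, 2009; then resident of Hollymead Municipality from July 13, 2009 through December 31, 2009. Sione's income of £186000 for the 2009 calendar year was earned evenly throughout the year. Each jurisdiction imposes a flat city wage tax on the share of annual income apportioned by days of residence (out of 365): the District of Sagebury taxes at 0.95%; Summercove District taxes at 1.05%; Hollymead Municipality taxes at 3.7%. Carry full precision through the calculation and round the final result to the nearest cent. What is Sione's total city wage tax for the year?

The District of Sagebury, January 1 – June 22, 2009: 173 days → £186000 × 0.95% × 173/365 = £837.5096
Summercove District, June 23 – July 12, 2009: 20 days → £186000 × 1.05% × 20/365 = £107.0137
Hollymead Municipality, July 13 – December 31, 2009: 172 days → £186000 × 3.7% × 172/365 = £3243.0247
Total = £4187.5479

£4187.55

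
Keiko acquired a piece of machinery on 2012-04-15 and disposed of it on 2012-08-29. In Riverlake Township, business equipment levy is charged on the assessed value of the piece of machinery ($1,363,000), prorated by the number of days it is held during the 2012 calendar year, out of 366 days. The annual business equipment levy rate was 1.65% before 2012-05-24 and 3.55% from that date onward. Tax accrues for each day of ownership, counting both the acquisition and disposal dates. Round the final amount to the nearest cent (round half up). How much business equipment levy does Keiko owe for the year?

2012-04-15 to 2012-05-23: 39 days at 1.65% → $1,363,000 × 1.65% × 39/366 = $2,396.4221
2012-05-24 to 2012-08-29: 98 days at 3.55% → $1,363,000 × 3.55% × 98/366 = $12,955.9481
Total = $15,352.3702

$15,352.37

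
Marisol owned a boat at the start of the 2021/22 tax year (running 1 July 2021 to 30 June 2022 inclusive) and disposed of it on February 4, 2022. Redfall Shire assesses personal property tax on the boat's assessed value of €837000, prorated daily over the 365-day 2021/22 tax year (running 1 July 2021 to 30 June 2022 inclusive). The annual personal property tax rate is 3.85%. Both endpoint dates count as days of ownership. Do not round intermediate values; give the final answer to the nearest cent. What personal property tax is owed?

Days held (July 1, 2021 – February 4, 2022): 219 out of 365
Tax = €837000 × 3.85% × 219/365 = €19334.7000

€19334.70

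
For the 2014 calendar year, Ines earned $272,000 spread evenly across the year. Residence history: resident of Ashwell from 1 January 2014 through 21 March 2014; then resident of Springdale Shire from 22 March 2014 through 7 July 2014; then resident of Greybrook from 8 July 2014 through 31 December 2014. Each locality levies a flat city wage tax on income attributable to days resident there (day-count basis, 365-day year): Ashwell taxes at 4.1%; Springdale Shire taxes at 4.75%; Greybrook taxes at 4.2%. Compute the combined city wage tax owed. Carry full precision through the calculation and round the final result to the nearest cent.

$11,807.04

Ashwell, 1 January – 21 March 2014: 80 days → $272,000 × 4.1% × 80/365 = $2,444.2740
Springdale Shire, 22 March – 7 July 2014: 108 days → $272,000 × 4.75% × 108/365 = $3,822.9041
Greybrook, 8 July – 31 December 2014: 177 days → $272,000 × 4.2% × 177/365 = $5,539.8575
Total = $11,807.0356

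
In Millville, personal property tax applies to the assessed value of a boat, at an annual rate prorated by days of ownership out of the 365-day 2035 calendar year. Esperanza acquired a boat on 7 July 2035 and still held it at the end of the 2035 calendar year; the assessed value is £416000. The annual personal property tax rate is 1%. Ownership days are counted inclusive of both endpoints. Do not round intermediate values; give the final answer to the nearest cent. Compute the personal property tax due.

£2028.71

Days held (7 July – 31 December 2035): 178 out of 365
Tax = £416000 × 1% × 178/365 = £2028.7123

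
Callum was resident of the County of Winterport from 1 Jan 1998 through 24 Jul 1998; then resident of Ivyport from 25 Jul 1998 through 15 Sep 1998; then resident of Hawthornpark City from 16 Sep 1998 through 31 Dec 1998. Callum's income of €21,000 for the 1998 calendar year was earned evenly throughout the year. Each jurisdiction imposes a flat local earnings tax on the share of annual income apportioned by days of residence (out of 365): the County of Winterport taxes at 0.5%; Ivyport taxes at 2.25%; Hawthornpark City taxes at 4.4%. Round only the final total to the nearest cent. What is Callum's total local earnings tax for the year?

€398.45

The County of Winterport, 1 Jan – 24 Jul 1998: 205 days → €21,000 × 0.5% × 205/365 = €58.9726
Ivyport, 25 Jul – 15 Sep 1998: 53 days → €21,000 × 2.25% × 53/365 = €68.6096
Hawthornpark City, 16 Sep – 31 Dec 1998: 107 days → €21,000 × 4.4% × 107/365 = €270.8712
Total = €398.4534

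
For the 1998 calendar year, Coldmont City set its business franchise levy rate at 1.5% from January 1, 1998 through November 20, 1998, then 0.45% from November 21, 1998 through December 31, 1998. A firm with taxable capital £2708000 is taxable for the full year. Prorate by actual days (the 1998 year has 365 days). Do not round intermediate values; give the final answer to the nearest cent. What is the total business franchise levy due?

January 1 – November 20, 1998: 324 days at 1.5% → £2708000 × 1.5% × 324/365 = £36057.2055
November 21 – December 31, 1998: 41 days at 0.45% → £2708000 × 0.45% × 41/365 = £1368.8384
Total = £37426.0438

£37426.04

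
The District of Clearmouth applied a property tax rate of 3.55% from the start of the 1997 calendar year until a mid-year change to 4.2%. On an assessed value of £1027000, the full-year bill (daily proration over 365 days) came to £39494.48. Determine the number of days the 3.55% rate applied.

Let d = days at the first rate; then 365 − d days at the second rate.
£1027000 × [3.55%·d + 4.2%·(365−d)] / 365 = £39494.48
Solving gives d = 199, so the new rate took effect on 19 Jul 1997.

199 days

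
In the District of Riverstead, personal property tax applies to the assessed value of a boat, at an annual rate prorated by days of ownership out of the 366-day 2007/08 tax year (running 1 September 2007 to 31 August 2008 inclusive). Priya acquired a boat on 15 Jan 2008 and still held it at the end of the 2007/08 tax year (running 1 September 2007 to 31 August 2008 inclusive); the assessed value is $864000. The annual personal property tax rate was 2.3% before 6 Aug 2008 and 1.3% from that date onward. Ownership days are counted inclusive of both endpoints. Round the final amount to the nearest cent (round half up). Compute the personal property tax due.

15 Jan – 5 Aug 2008: 204 days at 2.3% → $864000 × 2.3% × 204/366 = $11076.1967
6 Aug – 31 Aug 2008: 26 days at 1.3% → $864000 × 1.3% × 26/366 = $797.9016
Total = $11874.0984

$11874.10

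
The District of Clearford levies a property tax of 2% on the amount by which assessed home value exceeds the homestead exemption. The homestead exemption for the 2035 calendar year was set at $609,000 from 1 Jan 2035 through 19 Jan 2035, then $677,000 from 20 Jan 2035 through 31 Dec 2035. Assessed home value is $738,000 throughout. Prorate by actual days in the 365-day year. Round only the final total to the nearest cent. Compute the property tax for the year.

1 Jan – 19 Jan 2035: 19 days, exemption $609,000 → ($738,000 − $609,000) × 2% × 19/365 = $134.3014
20 Jan – 31 Dec 2035: 346 days, exemption $677,000 → ($738,000 − $677,000) × 2% × 346/365 = $1,156.4932
Total = $1,290.7945

$1,290.79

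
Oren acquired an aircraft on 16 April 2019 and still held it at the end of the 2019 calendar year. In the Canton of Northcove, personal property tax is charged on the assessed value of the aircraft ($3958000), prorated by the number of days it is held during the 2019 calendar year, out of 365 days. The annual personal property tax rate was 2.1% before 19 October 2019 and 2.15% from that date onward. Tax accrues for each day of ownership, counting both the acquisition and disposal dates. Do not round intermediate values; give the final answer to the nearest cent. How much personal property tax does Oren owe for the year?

16 April – 18 October 2019: 186 days at 2.1% → $3958000 × 2.1% × 186/365 = $42356.0219
19 October – 31 December 2019: 74 days at 2.15% → $3958000 × 2.15% × 74/365 = $17252.5425
Total = $59608.5644

$59608.56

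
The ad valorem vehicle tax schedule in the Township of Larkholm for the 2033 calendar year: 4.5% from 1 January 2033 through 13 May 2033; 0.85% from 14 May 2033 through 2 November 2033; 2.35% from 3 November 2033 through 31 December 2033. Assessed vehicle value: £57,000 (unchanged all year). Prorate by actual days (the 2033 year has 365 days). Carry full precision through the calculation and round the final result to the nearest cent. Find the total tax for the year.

£1,380.81

1 January – 13 May 2033: 133 days at 4.5% → £57,000 × 4.5% × 133/365 = £934.6438
14 May – 2 November 2033: 173 days at 0.85% → £57,000 × 0.85% × 173/365 = £229.6397
3 November – 31 December 2033: 59 days at 2.35% → £57,000 × 2.35% × 59/365 = £216.5219
Total = £1,380.8055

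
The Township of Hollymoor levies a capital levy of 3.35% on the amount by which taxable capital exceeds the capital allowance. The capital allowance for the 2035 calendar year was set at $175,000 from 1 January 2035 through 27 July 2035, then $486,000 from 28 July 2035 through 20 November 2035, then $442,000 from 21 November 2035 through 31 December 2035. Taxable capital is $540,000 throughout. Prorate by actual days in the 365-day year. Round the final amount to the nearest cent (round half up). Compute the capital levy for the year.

1 January – 27 July 2035: 208 days, exemption $175,000 → ($540,000 − $175,000) × 3.35% × 208/365 = $6,968.0000
28 July – 20 November 2035: 116 days, exemption $486,000 → ($540,000 − $486,000) × 3.35% × 116/365 = $574.9151
21 November – 31 December 2035: 41 days, exemption $442,000 → ($540,000 − $442,000) × 3.35% × 41/365 = $368.7753
Total = $7,911.6904

$7,911.69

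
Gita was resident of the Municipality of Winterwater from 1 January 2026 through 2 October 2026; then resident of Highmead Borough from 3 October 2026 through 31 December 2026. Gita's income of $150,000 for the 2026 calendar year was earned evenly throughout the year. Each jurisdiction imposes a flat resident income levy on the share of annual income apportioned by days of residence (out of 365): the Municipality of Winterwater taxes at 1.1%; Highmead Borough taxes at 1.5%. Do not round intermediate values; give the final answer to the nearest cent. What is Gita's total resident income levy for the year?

The Municipality of Winterwater, 1 January – 2 October 2026: 275 days → $150,000 × 1.1% × 275/365 = $1,243.1507
Highmead Borough, 3 October – 31 December 2026: 90 days → $150,000 × 1.5% × 90/365 = $554.7945
Total = $1,797.9452

$1,797.95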